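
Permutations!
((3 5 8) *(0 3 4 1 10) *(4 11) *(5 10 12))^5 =((0 3 10)(1 12 5 8 11 4))^5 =(0 10 3)(1 4 11 8 5 12)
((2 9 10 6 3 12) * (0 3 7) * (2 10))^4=((0 3 12 10 6 7)(2 9))^4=(0 6 12)(3 7 10)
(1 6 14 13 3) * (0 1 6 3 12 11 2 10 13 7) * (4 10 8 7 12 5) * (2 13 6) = (0 1 3 2 8 7)(4 10 6 14 12 11 13 5) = [1, 3, 8, 2, 10, 4, 14, 0, 7, 9, 6, 13, 11, 5, 12]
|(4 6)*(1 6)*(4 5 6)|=2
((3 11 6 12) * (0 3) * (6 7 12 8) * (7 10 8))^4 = ((0 3 11 10 8 6 7 12))^4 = (0 8)(3 6)(7 11)(10 12)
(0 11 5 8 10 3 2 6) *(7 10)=[11, 1, 6, 2, 4, 8, 0, 10, 7, 9, 3, 5]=(0 11 5 8 7 10 3 2 6)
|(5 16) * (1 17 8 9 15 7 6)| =14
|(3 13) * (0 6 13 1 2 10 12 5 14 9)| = 11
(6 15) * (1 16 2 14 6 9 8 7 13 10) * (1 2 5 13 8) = (1 16 5 13 10 2 14 6 15 9)(7 8) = [0, 16, 14, 3, 4, 13, 15, 8, 7, 1, 2, 11, 12, 10, 6, 9, 5]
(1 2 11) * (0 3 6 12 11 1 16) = (0 3 6 12 11 16)(1 2) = [3, 2, 1, 6, 4, 5, 12, 7, 8, 9, 10, 16, 11, 13, 14, 15, 0]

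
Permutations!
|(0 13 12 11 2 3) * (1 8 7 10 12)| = |(0 13 1 8 7 10 12 11 2 3)| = 10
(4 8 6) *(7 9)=(4 8 6)(7 9)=[0, 1, 2, 3, 8, 5, 4, 9, 6, 7]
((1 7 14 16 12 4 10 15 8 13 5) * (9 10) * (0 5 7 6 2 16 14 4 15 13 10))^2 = ((0 5 1 6 2 16 12 15 8 10 13 7 4 9))^2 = (0 1 2 12 8 13 4)(5 6 16 15 10 7 9)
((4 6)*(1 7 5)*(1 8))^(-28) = ((1 7 5 8)(4 6))^(-28) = (8)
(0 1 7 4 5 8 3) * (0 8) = (0 1 7 4 5)(3 8) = [1, 7, 2, 8, 5, 0, 6, 4, 3]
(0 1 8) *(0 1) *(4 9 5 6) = (1 8)(4 9 5 6) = [0, 8, 2, 3, 9, 6, 4, 7, 1, 5]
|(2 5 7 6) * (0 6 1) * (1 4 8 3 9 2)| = 21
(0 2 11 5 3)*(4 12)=(0 2 11 5 3)(4 12)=[2, 1, 11, 0, 12, 3, 6, 7, 8, 9, 10, 5, 4]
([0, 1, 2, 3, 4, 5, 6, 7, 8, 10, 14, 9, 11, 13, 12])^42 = [0, 1, 2, 3, 4, 5, 6, 7, 8, 14, 12, 10, 9, 13, 11]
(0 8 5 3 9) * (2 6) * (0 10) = (0 8 5 3 9 10)(2 6) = [8, 1, 6, 9, 4, 3, 2, 7, 5, 10, 0]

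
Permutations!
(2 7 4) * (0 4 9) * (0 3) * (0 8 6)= (0 4 2 7 9 3 8 6)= [4, 1, 7, 8, 2, 5, 0, 9, 6, 3]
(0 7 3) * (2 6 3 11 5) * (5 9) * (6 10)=(0 7 11 9 5 2 10 6 3)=[7, 1, 10, 0, 4, 2, 3, 11, 8, 5, 6, 9]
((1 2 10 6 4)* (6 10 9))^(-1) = ((10)(1 2 9 6 4))^(-1) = (10)(1 4 6 9 2)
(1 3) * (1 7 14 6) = (1 3 7 14 6) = [0, 3, 2, 7, 4, 5, 1, 14, 8, 9, 10, 11, 12, 13, 6]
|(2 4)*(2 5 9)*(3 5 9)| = |(2 4 9)(3 5)| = 6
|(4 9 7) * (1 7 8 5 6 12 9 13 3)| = 5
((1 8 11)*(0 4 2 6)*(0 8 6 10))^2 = ((0 4 2 10)(1 6 8 11))^2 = (0 2)(1 8)(4 10)(6 11)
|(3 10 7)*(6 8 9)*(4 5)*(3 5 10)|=|(4 10 7 5)(6 8 9)|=12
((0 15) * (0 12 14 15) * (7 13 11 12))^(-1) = ((7 13 11 12 14 15))^(-1) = (7 15 14 12 11 13)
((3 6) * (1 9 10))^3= ((1 9 10)(3 6))^3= (10)(3 6)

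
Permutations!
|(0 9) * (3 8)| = |(0 9)(3 8)| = 2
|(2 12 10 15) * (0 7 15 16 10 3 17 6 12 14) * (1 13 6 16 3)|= |(0 7 15 2 14)(1 13 6 12)(3 17 16 10)|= 20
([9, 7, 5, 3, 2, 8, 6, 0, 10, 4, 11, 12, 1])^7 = [11, 8, 7, 3, 1, 0, 6, 10, 9, 12, 4, 2, 5]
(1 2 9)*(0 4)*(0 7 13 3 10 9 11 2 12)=(0 4 7 13 3 10 9 1 12)(2 11)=[4, 12, 11, 10, 7, 5, 6, 13, 8, 1, 9, 2, 0, 3]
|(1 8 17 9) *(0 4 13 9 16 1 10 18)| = |(0 4 13 9 10 18)(1 8 17 16)| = 12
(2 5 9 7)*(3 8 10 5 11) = [0, 1, 11, 8, 4, 9, 6, 2, 10, 7, 5, 3] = (2 11 3 8 10 5 9 7)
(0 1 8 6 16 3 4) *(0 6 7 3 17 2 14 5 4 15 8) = (0 1)(2 14 5 4 6 16 17)(3 15 8 7) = [1, 0, 14, 15, 6, 4, 16, 3, 7, 9, 10, 11, 12, 13, 5, 8, 17, 2]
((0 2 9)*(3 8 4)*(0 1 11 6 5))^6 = (0 5 6 11 1 9 2)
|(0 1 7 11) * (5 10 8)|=12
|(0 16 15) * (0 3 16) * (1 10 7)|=3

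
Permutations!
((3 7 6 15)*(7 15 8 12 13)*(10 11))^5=((3 15)(6 8 12 13 7)(10 11))^5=(3 15)(10 11)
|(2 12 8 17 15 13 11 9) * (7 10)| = 8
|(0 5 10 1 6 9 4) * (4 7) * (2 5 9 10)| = |(0 9 7 4)(1 6 10)(2 5)| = 12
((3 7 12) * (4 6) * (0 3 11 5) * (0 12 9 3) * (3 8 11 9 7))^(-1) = (4 6)(5 11 8 9 12)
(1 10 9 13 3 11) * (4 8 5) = (1 10 9 13 3 11)(4 8 5) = [0, 10, 2, 11, 8, 4, 6, 7, 5, 13, 9, 1, 12, 3]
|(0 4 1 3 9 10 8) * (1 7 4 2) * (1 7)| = 9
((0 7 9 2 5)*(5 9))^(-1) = ((0 7 5)(2 9))^(-1) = (0 5 7)(2 9)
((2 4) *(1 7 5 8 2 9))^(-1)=((1 7 5 8 2 4 9))^(-1)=(1 9 4 2 8 5 7)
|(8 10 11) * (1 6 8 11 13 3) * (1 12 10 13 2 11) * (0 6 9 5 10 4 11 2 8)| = |(0 6)(1 9 5 10 8 13 3 12 4 11)| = 10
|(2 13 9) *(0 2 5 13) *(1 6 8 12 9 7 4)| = 18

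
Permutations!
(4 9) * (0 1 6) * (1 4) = (0 4 9 1 6) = [4, 6, 2, 3, 9, 5, 0, 7, 8, 1]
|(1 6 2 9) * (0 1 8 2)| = |(0 1 6)(2 9 8)| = 3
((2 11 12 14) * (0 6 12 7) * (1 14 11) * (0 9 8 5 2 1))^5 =(0 9 6 8 12 5 11 2 7)(1 14)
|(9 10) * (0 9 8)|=|(0 9 10 8)|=4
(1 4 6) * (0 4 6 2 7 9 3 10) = (0 4 2 7 9 3 10)(1 6) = [4, 6, 7, 10, 2, 5, 1, 9, 8, 3, 0]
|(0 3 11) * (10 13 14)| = 3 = |(0 3 11)(10 13 14)|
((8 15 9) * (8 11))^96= (15)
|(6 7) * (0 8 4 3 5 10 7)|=|(0 8 4 3 5 10 7 6)|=8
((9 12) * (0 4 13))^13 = ((0 4 13)(9 12))^13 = (0 4 13)(9 12)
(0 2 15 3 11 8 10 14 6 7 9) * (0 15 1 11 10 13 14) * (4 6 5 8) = (0 2 1 11 4 6 7 9 15 3 10)(5 8 13 14) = [2, 11, 1, 10, 6, 8, 7, 9, 13, 15, 0, 4, 12, 14, 5, 3]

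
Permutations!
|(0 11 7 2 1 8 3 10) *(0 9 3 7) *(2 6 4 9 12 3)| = |(0 11)(1 8 7 6 4 9 2)(3 10 12)| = 42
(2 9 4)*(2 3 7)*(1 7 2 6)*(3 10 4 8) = (1 7 6)(2 9 8 3)(4 10) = [0, 7, 9, 2, 10, 5, 1, 6, 3, 8, 4]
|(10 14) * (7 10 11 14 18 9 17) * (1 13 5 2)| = |(1 13 5 2)(7 10 18 9 17)(11 14)| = 20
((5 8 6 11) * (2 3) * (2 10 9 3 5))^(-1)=(2 11 6 8 5)(3 9 10)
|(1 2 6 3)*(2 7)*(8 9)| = 10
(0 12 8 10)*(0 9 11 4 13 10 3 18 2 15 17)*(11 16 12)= (0 11 4 13 10 9 16 12 8 3 18 2 15 17)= [11, 1, 15, 18, 13, 5, 6, 7, 3, 16, 9, 4, 8, 10, 14, 17, 12, 0, 2]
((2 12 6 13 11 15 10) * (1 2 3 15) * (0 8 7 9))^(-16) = (1 12 13)(2 6 11)(3 10 15)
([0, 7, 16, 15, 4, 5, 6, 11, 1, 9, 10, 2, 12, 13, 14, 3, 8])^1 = (1 7 11 2 16 8)(3 15)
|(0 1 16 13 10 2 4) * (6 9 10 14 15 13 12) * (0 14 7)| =13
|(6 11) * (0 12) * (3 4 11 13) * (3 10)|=6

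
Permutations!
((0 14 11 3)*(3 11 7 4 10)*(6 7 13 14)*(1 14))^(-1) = ((0 6 7 4 10 3)(1 14 13))^(-1) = (0 3 10 4 7 6)(1 13 14)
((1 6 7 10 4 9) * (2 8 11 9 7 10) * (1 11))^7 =(9 11)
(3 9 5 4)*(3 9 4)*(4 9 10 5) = [0, 1, 2, 9, 10, 3, 6, 7, 8, 4, 5] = (3 9 4 10 5)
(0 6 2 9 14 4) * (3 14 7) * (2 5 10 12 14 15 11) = (0 6 5 10 12 14 4)(2 9 7 3 15 11) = [6, 1, 9, 15, 0, 10, 5, 3, 8, 7, 12, 2, 14, 13, 4, 11]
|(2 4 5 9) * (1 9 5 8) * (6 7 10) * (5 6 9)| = |(1 5 6 7 10 9 2 4 8)| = 9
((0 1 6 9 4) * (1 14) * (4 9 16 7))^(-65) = (0 7 6 14 4 16 1)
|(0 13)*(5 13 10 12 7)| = |(0 10 12 7 5 13)| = 6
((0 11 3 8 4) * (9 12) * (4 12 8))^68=((0 11 3 4)(8 12 9))^68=(8 9 12)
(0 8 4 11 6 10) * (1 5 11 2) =[8, 5, 1, 3, 2, 11, 10, 7, 4, 9, 0, 6] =(0 8 4 2 1 5 11 6 10)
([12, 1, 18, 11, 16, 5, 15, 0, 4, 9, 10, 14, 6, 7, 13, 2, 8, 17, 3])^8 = (0 14 18 6 7 11 2 12 13 3 15)(4 8 16)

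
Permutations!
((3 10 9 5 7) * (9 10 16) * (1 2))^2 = ((1 2)(3 16 9 5 7))^2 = (3 9 7 16 5)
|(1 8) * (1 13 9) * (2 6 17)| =|(1 8 13 9)(2 6 17)| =12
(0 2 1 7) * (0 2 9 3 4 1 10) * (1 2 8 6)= (0 9 3 4 2 10)(1 7 8 6)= [9, 7, 10, 4, 2, 5, 1, 8, 6, 3, 0]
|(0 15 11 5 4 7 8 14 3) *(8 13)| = |(0 15 11 5 4 7 13 8 14 3)| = 10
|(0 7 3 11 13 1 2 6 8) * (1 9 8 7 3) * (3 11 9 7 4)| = |(0 11 13 7 1 2 6 4 3 9 8)| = 11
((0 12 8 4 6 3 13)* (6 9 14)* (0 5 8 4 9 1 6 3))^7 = (0 4 6 12 1)(3 13 5 8 9 14)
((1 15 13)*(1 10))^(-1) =(1 10 13 15)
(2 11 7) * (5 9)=(2 11 7)(5 9)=[0, 1, 11, 3, 4, 9, 6, 2, 8, 5, 10, 7]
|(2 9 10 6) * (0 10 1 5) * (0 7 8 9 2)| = |(0 10 6)(1 5 7 8 9)| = 15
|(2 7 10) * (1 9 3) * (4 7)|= |(1 9 3)(2 4 7 10)|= 12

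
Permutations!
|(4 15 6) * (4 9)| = 4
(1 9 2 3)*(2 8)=(1 9 8 2 3)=[0, 9, 3, 1, 4, 5, 6, 7, 2, 8]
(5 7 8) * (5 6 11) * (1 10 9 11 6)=(1 10 9 11 5 7 8)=[0, 10, 2, 3, 4, 7, 6, 8, 1, 11, 9, 5]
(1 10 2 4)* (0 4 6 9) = [4, 10, 6, 3, 1, 5, 9, 7, 8, 0, 2] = (0 4 1 10 2 6 9)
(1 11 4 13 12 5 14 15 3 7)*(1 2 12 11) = (2 12 5 14 15 3 7)(4 13 11) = [0, 1, 12, 7, 13, 14, 6, 2, 8, 9, 10, 4, 5, 11, 15, 3]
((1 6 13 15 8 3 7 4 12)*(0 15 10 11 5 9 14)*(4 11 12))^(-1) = (0 14 9 5 11 7 3 8 15)(1 12 10 13 6)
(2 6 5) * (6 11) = (2 11 6 5) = [0, 1, 11, 3, 4, 2, 5, 7, 8, 9, 10, 6]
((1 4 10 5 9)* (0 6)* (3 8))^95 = (10)(0 6)(3 8)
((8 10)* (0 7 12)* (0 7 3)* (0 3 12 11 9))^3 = (0 11 12 9 7)(8 10)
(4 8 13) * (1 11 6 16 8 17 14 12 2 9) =(1 11 6 16 8 13 4 17 14 12 2 9) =[0, 11, 9, 3, 17, 5, 16, 7, 13, 1, 10, 6, 2, 4, 12, 15, 8, 14]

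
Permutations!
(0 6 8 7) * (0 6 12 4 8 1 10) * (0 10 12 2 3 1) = (0 2 3 1 12 4 8 7 6) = [2, 12, 3, 1, 8, 5, 0, 6, 7, 9, 10, 11, 4]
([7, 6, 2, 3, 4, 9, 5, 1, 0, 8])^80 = [6, 9, 2, 3, 4, 0, 8, 5, 1, 7]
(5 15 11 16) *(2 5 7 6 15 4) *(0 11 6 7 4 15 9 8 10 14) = (0 11 16 4 2 5 15 6 9 8 10 14) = [11, 1, 5, 3, 2, 15, 9, 7, 10, 8, 14, 16, 12, 13, 0, 6, 4]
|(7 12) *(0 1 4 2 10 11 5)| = 14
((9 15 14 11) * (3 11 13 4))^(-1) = ((3 11 9 15 14 13 4))^(-1) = (3 4 13 14 15 9 11)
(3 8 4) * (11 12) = (3 8 4)(11 12) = [0, 1, 2, 8, 3, 5, 6, 7, 4, 9, 10, 12, 11]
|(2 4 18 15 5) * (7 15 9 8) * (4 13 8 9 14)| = 6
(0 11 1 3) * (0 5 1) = (0 11)(1 3 5) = [11, 3, 2, 5, 4, 1, 6, 7, 8, 9, 10, 0]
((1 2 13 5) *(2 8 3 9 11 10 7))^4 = (1 11 13 3 7)(2 8 10 5 9)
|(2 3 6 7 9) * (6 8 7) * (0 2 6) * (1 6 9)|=7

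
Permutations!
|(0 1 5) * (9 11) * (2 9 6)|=12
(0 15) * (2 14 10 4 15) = (0 2 14 10 4 15) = [2, 1, 14, 3, 15, 5, 6, 7, 8, 9, 4, 11, 12, 13, 10, 0]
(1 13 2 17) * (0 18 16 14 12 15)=(0 18 16 14 12 15)(1 13 2 17)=[18, 13, 17, 3, 4, 5, 6, 7, 8, 9, 10, 11, 15, 2, 12, 0, 14, 1, 16]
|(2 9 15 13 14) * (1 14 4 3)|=8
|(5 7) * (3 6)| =2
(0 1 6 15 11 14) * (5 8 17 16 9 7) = (0 1 6 15 11 14)(5 8 17 16 9 7) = [1, 6, 2, 3, 4, 8, 15, 5, 17, 7, 10, 14, 12, 13, 0, 11, 9, 16]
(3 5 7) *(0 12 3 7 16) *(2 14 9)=(0 12 3 5 16)(2 14 9)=[12, 1, 14, 5, 4, 16, 6, 7, 8, 2, 10, 11, 3, 13, 9, 15, 0]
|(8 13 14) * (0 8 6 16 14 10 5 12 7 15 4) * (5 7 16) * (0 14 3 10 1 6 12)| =|(0 8 13 1 6 5)(3 10 7 15 4 14 12 16)| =24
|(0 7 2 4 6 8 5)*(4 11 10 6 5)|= |(0 7 2 11 10 6 8 4 5)|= 9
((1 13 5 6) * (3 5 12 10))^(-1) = (1 6 5 3 10 12 13) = ((1 13 12 10 3 5 6))^(-1)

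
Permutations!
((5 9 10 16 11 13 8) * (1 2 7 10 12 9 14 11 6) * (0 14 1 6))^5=(0 5 16 8 10 13 7 11 2 14 1)(9 12)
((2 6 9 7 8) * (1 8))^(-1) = (1 7 9 6 2 8)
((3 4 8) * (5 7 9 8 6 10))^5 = ((3 4 6 10 5 7 9 8))^5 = (3 7 6 8 5 4 9 10)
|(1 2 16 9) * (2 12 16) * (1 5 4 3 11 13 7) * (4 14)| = 11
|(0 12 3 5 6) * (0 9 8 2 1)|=|(0 12 3 5 6 9 8 2 1)|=9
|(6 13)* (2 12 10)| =|(2 12 10)(6 13)| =6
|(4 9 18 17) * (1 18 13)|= 6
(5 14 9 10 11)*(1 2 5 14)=(1 2 5)(9 10 11 14)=[0, 2, 5, 3, 4, 1, 6, 7, 8, 10, 11, 14, 12, 13, 9]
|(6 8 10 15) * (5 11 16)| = 12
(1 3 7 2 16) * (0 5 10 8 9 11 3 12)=(0 5 10 8 9 11 3 7 2 16 1 12)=[5, 12, 16, 7, 4, 10, 6, 2, 9, 11, 8, 3, 0, 13, 14, 15, 1]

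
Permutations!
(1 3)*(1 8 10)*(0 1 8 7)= (0 1 3 7)(8 10)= [1, 3, 2, 7, 4, 5, 6, 0, 10, 9, 8]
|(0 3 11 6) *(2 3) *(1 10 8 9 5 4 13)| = 35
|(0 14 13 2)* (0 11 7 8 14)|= |(2 11 7 8 14 13)|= 6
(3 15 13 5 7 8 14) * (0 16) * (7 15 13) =[16, 1, 2, 13, 4, 15, 6, 8, 14, 9, 10, 11, 12, 5, 3, 7, 0] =(0 16)(3 13 5 15 7 8 14)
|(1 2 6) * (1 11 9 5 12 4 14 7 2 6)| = |(1 6 11 9 5 12 4 14 7 2)| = 10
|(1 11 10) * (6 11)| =4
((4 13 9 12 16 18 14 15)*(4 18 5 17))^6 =((4 13 9 12 16 5 17)(14 15 18))^6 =(18)(4 17 5 16 12 9 13)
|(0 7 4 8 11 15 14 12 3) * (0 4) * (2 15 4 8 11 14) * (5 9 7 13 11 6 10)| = 36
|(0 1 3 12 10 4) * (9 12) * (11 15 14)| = |(0 1 3 9 12 10 4)(11 15 14)| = 21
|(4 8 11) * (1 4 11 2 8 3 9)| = 4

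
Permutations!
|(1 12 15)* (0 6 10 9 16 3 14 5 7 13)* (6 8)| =33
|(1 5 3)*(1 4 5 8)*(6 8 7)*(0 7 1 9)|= |(0 7 6 8 9)(3 4 5)|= 15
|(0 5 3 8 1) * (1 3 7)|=|(0 5 7 1)(3 8)|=4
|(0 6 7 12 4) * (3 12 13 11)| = |(0 6 7 13 11 3 12 4)| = 8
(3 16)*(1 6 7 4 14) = (1 6 7 4 14)(3 16) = [0, 6, 2, 16, 14, 5, 7, 4, 8, 9, 10, 11, 12, 13, 1, 15, 3]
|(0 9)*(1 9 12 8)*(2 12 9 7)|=|(0 9)(1 7 2 12 8)|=10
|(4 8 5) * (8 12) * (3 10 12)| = |(3 10 12 8 5 4)| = 6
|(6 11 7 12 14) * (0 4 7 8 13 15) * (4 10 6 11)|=11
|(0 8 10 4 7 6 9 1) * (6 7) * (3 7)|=|(0 8 10 4 6 9 1)(3 7)|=14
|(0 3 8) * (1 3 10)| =|(0 10 1 3 8)| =5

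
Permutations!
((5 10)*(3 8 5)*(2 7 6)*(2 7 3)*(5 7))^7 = (10)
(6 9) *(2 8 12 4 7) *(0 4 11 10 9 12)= (0 4 7 2 8)(6 12 11 10 9)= [4, 1, 8, 3, 7, 5, 12, 2, 0, 6, 9, 10, 11]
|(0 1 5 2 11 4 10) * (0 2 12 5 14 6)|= |(0 1 14 6)(2 11 4 10)(5 12)|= 4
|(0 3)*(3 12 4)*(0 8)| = 5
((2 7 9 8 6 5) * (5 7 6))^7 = ((2 6 7 9 8 5))^7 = (2 6 7 9 8 5)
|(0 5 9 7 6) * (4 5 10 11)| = |(0 10 11 4 5 9 7 6)| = 8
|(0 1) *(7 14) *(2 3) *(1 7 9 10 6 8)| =|(0 7 14 9 10 6 8 1)(2 3)| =8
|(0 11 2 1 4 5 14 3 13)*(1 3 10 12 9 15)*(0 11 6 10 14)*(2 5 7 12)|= 24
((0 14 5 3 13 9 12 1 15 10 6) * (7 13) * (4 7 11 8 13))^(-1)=((0 14 5 3 11 8 13 9 12 1 15 10 6)(4 7))^(-1)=(0 6 10 15 1 12 9 13 8 11 3 5 14)(4 7)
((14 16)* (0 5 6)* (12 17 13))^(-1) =(0 6 5)(12 13 17)(14 16) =((0 5 6)(12 17 13)(14 16))^(-1)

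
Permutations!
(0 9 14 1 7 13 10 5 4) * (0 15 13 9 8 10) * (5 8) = (0 5 4 15 13)(1 7 9 14)(8 10) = [5, 7, 2, 3, 15, 4, 6, 9, 10, 14, 8, 11, 12, 0, 1, 13]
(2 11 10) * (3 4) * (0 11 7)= (0 11 10 2 7)(3 4)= [11, 1, 7, 4, 3, 5, 6, 0, 8, 9, 2, 10]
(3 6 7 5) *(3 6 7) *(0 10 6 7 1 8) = [10, 8, 2, 1, 4, 7, 3, 5, 0, 9, 6] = (0 10 6 3 1 8)(5 7)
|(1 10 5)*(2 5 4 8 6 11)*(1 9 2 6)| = |(1 10 4 8)(2 5 9)(6 11)| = 12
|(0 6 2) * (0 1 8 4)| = 6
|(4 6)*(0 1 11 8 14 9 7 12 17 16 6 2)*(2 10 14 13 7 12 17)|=|(0 1 11 8 13 7 17 16 6 4 10 14 9 12 2)|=15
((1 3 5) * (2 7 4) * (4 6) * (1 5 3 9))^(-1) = (1 9)(2 4 6 7)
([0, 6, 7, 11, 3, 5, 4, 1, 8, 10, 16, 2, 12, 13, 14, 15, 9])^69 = (16)(1 7 2 11 3 4 6)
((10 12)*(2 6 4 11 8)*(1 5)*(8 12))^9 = (1 5)(2 4 12 8 6 11 10) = ((1 5)(2 6 4 11 12 10 8))^9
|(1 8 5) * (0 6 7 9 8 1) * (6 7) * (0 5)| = 4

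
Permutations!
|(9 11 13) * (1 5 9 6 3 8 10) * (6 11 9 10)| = 6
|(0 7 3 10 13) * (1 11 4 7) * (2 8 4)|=10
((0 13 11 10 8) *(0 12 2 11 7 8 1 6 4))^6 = ((0 13 7 8 12 2 11 10 1 6 4))^6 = (0 11 13 10 7 1 8 6 12 4 2)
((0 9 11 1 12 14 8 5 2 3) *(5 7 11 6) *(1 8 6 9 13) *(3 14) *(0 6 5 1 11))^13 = (0 8 13 7 11)(1 12 3 6)(2 14 5)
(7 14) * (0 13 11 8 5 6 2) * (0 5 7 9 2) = [13, 1, 5, 3, 4, 6, 0, 14, 7, 2, 10, 8, 12, 11, 9] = (0 13 11 8 7 14 9 2 5 6)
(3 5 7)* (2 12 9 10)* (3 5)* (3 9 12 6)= [0, 1, 6, 9, 4, 7, 3, 5, 8, 10, 2, 11, 12]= (12)(2 6 3 9 10)(5 7)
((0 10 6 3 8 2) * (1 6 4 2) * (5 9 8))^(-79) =(0 10 4 2)(1 8 9 5 3 6) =((0 10 4 2)(1 6 3 5 9 8))^(-79)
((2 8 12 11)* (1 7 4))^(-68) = (12)(1 7 4)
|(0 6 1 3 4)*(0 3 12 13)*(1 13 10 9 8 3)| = 21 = |(0 6 13)(1 12 10 9 8 3 4)|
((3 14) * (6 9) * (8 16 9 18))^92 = ((3 14)(6 18 8 16 9))^92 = (6 8 9 18 16)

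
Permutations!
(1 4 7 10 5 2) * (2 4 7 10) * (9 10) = (1 7 2)(4 9 10 5) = [0, 7, 1, 3, 9, 4, 6, 2, 8, 10, 5]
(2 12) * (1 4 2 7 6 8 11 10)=(1 4 2 12 7 6 8 11 10)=[0, 4, 12, 3, 2, 5, 8, 6, 11, 9, 1, 10, 7]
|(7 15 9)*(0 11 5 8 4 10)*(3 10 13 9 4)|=30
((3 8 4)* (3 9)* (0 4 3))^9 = ((0 4 9)(3 8))^9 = (9)(3 8)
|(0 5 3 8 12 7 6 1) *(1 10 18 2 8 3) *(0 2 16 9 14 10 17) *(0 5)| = 40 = |(1 2 8 12 7 6 17 5)(9 14 10 18 16)|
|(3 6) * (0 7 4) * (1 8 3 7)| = |(0 1 8 3 6 7 4)| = 7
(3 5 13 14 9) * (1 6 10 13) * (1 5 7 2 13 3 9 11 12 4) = (1 6 10 3 7 2 13 14 11 12 4) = [0, 6, 13, 7, 1, 5, 10, 2, 8, 9, 3, 12, 4, 14, 11]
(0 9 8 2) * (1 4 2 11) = (0 9 8 11 1 4 2) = [9, 4, 0, 3, 2, 5, 6, 7, 11, 8, 10, 1]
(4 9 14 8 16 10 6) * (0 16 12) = [16, 1, 2, 3, 9, 5, 4, 7, 12, 14, 6, 11, 0, 13, 8, 15, 10] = (0 16 10 6 4 9 14 8 12)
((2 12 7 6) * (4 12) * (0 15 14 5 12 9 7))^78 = ((0 15 14 5 12)(2 4 9 7 6))^78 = (0 5 15 12 14)(2 7 4 6 9)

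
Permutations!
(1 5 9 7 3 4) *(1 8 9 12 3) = (1 5 12 3 4 8 9 7) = [0, 5, 2, 4, 8, 12, 6, 1, 9, 7, 10, 11, 3]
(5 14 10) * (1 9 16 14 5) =(1 9 16 14 10) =[0, 9, 2, 3, 4, 5, 6, 7, 8, 16, 1, 11, 12, 13, 10, 15, 14]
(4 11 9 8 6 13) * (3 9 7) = (3 9 8 6 13 4 11 7) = [0, 1, 2, 9, 11, 5, 13, 3, 6, 8, 10, 7, 12, 4]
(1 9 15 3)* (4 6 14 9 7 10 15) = (1 7 10 15 3)(4 6 14 9) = [0, 7, 2, 1, 6, 5, 14, 10, 8, 4, 15, 11, 12, 13, 9, 3]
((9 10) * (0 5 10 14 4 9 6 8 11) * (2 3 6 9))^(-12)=((0 5 10 9 14 4 2 3 6 8 11))^(-12)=(0 11 8 6 3 2 4 14 9 10 5)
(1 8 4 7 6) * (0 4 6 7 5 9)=[4, 8, 2, 3, 5, 9, 1, 7, 6, 0]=(0 4 5 9)(1 8 6)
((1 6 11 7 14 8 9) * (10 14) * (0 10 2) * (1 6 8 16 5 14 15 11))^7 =(0 10 15 11 7 2)(1 6 9 8)(5 14 16)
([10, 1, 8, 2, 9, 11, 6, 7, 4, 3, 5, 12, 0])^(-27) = (0 11 10 12 5)(2 9 8 3 4)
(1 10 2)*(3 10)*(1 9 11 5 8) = (1 3 10 2 9 11 5 8) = [0, 3, 9, 10, 4, 8, 6, 7, 1, 11, 2, 5]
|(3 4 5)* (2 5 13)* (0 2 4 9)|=10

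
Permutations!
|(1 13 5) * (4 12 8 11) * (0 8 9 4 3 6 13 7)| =9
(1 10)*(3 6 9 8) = (1 10)(3 6 9 8) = [0, 10, 2, 6, 4, 5, 9, 7, 3, 8, 1]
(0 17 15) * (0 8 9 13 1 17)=(1 17 15 8 9 13)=[0, 17, 2, 3, 4, 5, 6, 7, 9, 13, 10, 11, 12, 1, 14, 8, 16, 15]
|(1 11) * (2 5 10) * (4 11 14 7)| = |(1 14 7 4 11)(2 5 10)| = 15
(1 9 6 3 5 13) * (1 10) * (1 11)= (1 9 6 3 5 13 10 11)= [0, 9, 2, 5, 4, 13, 3, 7, 8, 6, 11, 1, 12, 10]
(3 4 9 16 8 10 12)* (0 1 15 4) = (0 1 15 4 9 16 8 10 12 3) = [1, 15, 2, 0, 9, 5, 6, 7, 10, 16, 12, 11, 3, 13, 14, 4, 8]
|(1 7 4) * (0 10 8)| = |(0 10 8)(1 7 4)| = 3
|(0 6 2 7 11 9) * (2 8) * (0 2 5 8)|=4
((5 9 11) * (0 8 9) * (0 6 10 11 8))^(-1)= (5 11 10 6)(8 9)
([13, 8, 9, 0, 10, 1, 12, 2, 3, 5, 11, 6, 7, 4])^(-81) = [10, 0, 1, 4, 6, 3, 2, 5, 13, 8, 12, 7, 9, 11]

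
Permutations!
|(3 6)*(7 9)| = |(3 6)(7 9)| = 2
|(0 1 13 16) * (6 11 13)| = 6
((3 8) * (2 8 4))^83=(2 4 3 8)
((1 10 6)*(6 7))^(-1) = (1 6 7 10)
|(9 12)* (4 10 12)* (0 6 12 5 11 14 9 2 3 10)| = 11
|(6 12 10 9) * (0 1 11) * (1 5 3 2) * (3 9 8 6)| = 28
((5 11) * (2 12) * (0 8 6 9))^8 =(12)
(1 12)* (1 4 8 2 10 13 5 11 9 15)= (1 12 4 8 2 10 13 5 11 9 15)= [0, 12, 10, 3, 8, 11, 6, 7, 2, 15, 13, 9, 4, 5, 14, 1]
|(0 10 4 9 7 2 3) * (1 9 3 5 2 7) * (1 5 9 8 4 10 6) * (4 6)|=3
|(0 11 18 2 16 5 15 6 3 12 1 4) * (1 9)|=13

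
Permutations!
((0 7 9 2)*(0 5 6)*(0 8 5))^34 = (0 9)(2 7)(5 6 8)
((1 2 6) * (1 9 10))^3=(1 9 2 10 6)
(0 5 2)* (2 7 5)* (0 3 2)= (2 3)(5 7)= [0, 1, 3, 2, 4, 7, 6, 5]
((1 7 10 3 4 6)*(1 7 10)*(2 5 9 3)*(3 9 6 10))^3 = ((1 3 4 10 2 5 6 7))^3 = (1 10 6 3 2 7 4 5)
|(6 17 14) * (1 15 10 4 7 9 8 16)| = |(1 15 10 4 7 9 8 16)(6 17 14)| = 24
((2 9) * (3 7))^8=((2 9)(3 7))^8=(9)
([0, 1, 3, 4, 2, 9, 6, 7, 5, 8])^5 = [0, 1, 4, 2, 3, 8, 6, 7, 9, 5]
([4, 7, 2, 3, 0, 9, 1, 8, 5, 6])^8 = [0, 8, 2, 3, 4, 6, 7, 5, 9, 1]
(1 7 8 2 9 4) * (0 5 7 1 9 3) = (0 5 7 8 2 3)(4 9) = [5, 1, 3, 0, 9, 7, 6, 8, 2, 4]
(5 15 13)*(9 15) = (5 9 15 13) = [0, 1, 2, 3, 4, 9, 6, 7, 8, 15, 10, 11, 12, 5, 14, 13]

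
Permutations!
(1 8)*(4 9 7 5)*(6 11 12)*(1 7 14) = [0, 8, 2, 3, 9, 4, 11, 5, 7, 14, 10, 12, 6, 13, 1] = (1 8 7 5 4 9 14)(6 11 12)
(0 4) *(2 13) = [4, 1, 13, 3, 0, 5, 6, 7, 8, 9, 10, 11, 12, 2] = (0 4)(2 13)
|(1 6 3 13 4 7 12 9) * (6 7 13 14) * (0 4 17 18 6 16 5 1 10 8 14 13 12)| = 55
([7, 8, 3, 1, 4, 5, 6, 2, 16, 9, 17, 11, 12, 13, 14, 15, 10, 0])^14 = [8, 0, 10, 17, 4, 5, 6, 16, 7, 9, 3, 11, 12, 13, 14, 15, 2, 1]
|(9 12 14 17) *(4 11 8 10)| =4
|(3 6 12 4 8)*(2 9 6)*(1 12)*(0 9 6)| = |(0 9)(1 12 4 8 3 2 6)| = 14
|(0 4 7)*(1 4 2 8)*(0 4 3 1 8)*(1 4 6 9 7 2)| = 15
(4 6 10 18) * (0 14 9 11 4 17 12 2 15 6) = [14, 1, 15, 3, 0, 5, 10, 7, 8, 11, 18, 4, 2, 13, 9, 6, 16, 12, 17] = (0 14 9 11 4)(2 15 6 10 18 17 12)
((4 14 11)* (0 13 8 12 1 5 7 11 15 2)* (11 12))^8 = (15) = ((0 13 8 11 4 14 15 2)(1 5 7 12))^8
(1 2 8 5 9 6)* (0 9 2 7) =(0 9 6 1 7)(2 8 5) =[9, 7, 8, 3, 4, 2, 1, 0, 5, 6]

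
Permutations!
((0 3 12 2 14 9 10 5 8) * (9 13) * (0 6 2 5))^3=(0 5 2 9 3 8 14 10 12 6 13)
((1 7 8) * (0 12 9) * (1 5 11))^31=((0 12 9)(1 7 8 5 11))^31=(0 12 9)(1 7 8 5 11)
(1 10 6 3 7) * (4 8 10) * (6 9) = (1 4 8 10 9 6 3 7) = [0, 4, 2, 7, 8, 5, 3, 1, 10, 6, 9]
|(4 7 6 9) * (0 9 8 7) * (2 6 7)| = |(0 9 4)(2 6 8)| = 3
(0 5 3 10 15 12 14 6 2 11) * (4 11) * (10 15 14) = (0 5 3 15 12 10 14 6 2 4 11) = [5, 1, 4, 15, 11, 3, 2, 7, 8, 9, 14, 0, 10, 13, 6, 12]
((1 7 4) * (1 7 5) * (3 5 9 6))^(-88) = (1 6 5 9 3)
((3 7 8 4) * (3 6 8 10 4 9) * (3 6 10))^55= (3 7)(4 10)(6 8 9)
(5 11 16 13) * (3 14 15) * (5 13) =[0, 1, 2, 14, 4, 11, 6, 7, 8, 9, 10, 16, 12, 13, 15, 3, 5] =(3 14 15)(5 11 16)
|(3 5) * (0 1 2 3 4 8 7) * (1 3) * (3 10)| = 14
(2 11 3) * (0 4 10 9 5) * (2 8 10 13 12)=(0 4 13 12 2 11 3 8 10 9 5)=[4, 1, 11, 8, 13, 0, 6, 7, 10, 5, 9, 3, 2, 12]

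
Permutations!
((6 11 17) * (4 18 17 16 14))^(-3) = ((4 18 17 6 11 16 14))^(-3) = (4 11 18 16 17 14 6)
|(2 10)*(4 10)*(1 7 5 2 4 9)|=|(1 7 5 2 9)(4 10)|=10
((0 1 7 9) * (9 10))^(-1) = (0 9 10 7 1)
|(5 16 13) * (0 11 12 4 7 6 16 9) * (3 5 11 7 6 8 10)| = |(0 7 8 10 3 5 9)(4 6 16 13 11 12)| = 42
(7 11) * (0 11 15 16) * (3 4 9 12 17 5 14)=(0 11 7 15 16)(3 4 9 12 17 5 14)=[11, 1, 2, 4, 9, 14, 6, 15, 8, 12, 10, 7, 17, 13, 3, 16, 0, 5]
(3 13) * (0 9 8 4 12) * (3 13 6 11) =[9, 1, 2, 6, 12, 5, 11, 7, 4, 8, 10, 3, 0, 13] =(13)(0 9 8 4 12)(3 6 11)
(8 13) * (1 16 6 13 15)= (1 16 6 13 8 15)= [0, 16, 2, 3, 4, 5, 13, 7, 15, 9, 10, 11, 12, 8, 14, 1, 6]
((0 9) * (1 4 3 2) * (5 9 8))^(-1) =(0 9 5 8)(1 2 3 4)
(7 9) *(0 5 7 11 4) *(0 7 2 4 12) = (0 5 2 4 7 9 11 12) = [5, 1, 4, 3, 7, 2, 6, 9, 8, 11, 10, 12, 0]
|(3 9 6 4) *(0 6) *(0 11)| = |(0 6 4 3 9 11)| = 6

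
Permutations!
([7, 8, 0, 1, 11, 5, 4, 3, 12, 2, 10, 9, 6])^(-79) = [9, 7, 11, 0, 12, 5, 8, 2, 3, 4, 10, 6, 1]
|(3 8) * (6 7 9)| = 6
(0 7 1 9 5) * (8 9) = (0 7 1 8 9 5) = [7, 8, 2, 3, 4, 0, 6, 1, 9, 5]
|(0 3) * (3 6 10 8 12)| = |(0 6 10 8 12 3)| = 6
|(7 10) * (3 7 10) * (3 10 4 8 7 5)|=|(3 5)(4 8 7 10)|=4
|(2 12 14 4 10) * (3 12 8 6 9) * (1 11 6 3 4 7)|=|(1 11 6 9 4 10 2 8 3 12 14 7)|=12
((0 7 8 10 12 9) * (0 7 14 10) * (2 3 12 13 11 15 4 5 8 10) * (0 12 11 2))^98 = ((0 14)(2 3 11 15 4 5 8 12 9 7 10 13))^98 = (2 11 4 8 9 10)(3 15 5 12 7 13)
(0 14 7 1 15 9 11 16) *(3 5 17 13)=(0 14 7 1 15 9 11 16)(3 5 17 13)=[14, 15, 2, 5, 4, 17, 6, 1, 8, 11, 10, 16, 12, 3, 7, 9, 0, 13]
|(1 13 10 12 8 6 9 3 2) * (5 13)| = 10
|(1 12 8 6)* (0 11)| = 4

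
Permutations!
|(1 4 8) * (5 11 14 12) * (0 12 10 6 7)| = |(0 12 5 11 14 10 6 7)(1 4 8)| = 24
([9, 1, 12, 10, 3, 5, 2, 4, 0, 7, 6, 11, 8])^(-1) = [8, 1, 6, 4, 7, 5, 10, 9, 12, 0, 3, 11, 2]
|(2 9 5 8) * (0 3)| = |(0 3)(2 9 5 8)| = 4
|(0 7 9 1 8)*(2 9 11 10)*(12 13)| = 8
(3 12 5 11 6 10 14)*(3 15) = (3 12 5 11 6 10 14 15) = [0, 1, 2, 12, 4, 11, 10, 7, 8, 9, 14, 6, 5, 13, 15, 3]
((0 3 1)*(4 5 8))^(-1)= (0 1 3)(4 8 5)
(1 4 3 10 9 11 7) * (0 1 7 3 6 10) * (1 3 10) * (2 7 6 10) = (0 3)(1 4 10 9 11 2 7 6) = [3, 4, 7, 0, 10, 5, 1, 6, 8, 11, 9, 2]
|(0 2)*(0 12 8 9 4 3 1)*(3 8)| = 15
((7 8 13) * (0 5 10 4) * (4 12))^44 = ((0 5 10 12 4)(7 8 13))^44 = (0 4 12 10 5)(7 13 8)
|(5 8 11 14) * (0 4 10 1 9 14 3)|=10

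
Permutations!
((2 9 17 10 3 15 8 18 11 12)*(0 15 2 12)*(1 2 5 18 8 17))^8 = ((0 15 17 10 3 5 18 11)(1 2 9))^8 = (18)(1 9 2)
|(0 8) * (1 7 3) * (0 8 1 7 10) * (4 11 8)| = |(0 1 10)(3 7)(4 11 8)| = 6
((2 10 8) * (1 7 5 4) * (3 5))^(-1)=(1 4 5 3 7)(2 8 10)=((1 7 3 5 4)(2 10 8))^(-1)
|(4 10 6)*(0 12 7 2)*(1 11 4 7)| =|(0 12 1 11 4 10 6 7 2)| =9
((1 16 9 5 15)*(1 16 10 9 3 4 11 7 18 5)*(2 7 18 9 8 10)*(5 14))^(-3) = (1 2 7 9)(3 5 11 16 14 4 15 18)(8 10)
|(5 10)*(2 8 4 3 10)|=6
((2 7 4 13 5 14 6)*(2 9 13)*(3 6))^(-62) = (2 7 4)(3 5 9)(6 14 13)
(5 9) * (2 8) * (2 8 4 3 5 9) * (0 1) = (9)(0 1)(2 4 3 5) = [1, 0, 4, 5, 3, 2, 6, 7, 8, 9]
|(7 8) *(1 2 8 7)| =|(1 2 8)| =3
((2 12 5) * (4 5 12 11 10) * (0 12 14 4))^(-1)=((0 12 14 4 5 2 11 10))^(-1)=(0 10 11 2 5 4 14 12)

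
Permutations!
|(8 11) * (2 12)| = |(2 12)(8 11)| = 2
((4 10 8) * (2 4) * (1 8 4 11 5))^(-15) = (11)(4 10)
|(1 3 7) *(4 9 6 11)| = |(1 3 7)(4 9 6 11)| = 12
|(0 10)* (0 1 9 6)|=|(0 10 1 9 6)|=5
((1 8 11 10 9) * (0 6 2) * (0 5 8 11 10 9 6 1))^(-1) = ((0 1 11 9)(2 5 8 10 6))^(-1) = (0 9 11 1)(2 6 10 8 5)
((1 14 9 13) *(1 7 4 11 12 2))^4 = ((1 14 9 13 7 4 11 12 2))^4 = (1 7 2 13 12 9 11 14 4)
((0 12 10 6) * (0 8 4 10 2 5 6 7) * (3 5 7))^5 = ((0 12 2 7)(3 5 6 8 4 10))^5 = (0 12 2 7)(3 10 4 8 6 5)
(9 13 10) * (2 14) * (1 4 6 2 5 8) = [0, 4, 14, 3, 6, 8, 2, 7, 1, 13, 9, 11, 12, 10, 5] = (1 4 6 2 14 5 8)(9 13 10)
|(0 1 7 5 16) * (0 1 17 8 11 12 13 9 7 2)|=12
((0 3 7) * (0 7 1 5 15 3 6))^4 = (15)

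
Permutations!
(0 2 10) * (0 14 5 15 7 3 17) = (0 2 10 14 5 15 7 3 17) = [2, 1, 10, 17, 4, 15, 6, 3, 8, 9, 14, 11, 12, 13, 5, 7, 16, 0]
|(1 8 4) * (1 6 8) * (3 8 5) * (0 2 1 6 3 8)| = 8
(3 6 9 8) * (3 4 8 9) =(9)(3 6)(4 8) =[0, 1, 2, 6, 8, 5, 3, 7, 4, 9]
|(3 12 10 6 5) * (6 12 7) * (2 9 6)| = 6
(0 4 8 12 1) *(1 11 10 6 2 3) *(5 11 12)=(12)(0 4 8 5 11 10 6 2 3 1)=[4, 0, 3, 1, 8, 11, 2, 7, 5, 9, 6, 10, 12]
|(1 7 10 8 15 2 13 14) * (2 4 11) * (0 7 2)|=28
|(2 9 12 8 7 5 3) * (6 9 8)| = 15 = |(2 8 7 5 3)(6 9 12)|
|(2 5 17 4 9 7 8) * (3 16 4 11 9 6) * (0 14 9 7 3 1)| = |(0 14 9 3 16 4 6 1)(2 5 17 11 7 8)| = 24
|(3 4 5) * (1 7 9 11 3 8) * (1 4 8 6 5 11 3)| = 14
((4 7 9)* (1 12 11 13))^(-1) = (1 13 11 12)(4 9 7)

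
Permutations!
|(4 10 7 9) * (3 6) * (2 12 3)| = |(2 12 3 6)(4 10 7 9)| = 4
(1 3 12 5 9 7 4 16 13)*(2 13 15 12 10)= (1 3 10 2 13)(4 16 15 12 5 9 7)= [0, 3, 13, 10, 16, 9, 6, 4, 8, 7, 2, 11, 5, 1, 14, 12, 15]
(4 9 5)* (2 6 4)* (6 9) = (2 9 5)(4 6) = [0, 1, 9, 3, 6, 2, 4, 7, 8, 5]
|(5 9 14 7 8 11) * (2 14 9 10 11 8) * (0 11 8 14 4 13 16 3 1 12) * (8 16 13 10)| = 13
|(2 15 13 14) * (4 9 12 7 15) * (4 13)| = 15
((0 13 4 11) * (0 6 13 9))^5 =(0 9)(4 11 6 13)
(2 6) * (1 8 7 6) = (1 8 7 6 2) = [0, 8, 1, 3, 4, 5, 2, 6, 7]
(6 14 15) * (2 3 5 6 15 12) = (15)(2 3 5 6 14 12) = [0, 1, 3, 5, 4, 6, 14, 7, 8, 9, 10, 11, 2, 13, 12, 15]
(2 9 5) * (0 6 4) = (0 6 4)(2 9 5) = [6, 1, 9, 3, 0, 2, 4, 7, 8, 5]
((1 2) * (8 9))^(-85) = (1 2)(8 9)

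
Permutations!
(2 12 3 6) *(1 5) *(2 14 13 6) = (1 5)(2 12 3)(6 14 13) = [0, 5, 12, 2, 4, 1, 14, 7, 8, 9, 10, 11, 3, 6, 13]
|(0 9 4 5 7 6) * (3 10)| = 6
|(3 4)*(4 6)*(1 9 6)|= 5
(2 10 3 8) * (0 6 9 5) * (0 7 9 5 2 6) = (2 10 3 8 6 5 7 9) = [0, 1, 10, 8, 4, 7, 5, 9, 6, 2, 3]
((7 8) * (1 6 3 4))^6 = ((1 6 3 4)(7 8))^6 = (8)(1 3)(4 6)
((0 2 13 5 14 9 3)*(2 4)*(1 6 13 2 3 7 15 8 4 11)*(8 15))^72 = (15)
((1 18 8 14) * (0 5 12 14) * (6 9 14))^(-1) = (0 8 18 1 14 9 6 12 5)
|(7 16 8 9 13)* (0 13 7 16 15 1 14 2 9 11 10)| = 6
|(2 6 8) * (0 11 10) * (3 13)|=|(0 11 10)(2 6 8)(3 13)|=6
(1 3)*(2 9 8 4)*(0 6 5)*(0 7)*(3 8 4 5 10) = (0 6 10 3 1 8 5 7)(2 9 4) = [6, 8, 9, 1, 2, 7, 10, 0, 5, 4, 3]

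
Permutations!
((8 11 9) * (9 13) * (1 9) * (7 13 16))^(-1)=(1 13 7 16 11 8 9)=((1 9 8 11 16 7 13))^(-1)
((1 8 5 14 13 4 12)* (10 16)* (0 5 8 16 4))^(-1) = (0 13 14 5)(1 12 4 10 16)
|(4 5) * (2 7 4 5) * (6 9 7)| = 5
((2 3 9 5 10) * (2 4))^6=(10)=((2 3 9 5 10 4))^6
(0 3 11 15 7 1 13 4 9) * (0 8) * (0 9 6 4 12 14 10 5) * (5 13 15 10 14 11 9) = (0 3 9 8 5)(1 15 7)(4 6)(10 13 12 11) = [3, 15, 2, 9, 6, 0, 4, 1, 5, 8, 13, 10, 11, 12, 14, 7]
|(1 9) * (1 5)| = 3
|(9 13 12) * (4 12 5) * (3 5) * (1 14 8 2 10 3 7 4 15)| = 40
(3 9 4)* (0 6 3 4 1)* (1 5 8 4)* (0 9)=(0 6 3)(1 9 5 8 4)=[6, 9, 2, 0, 1, 8, 3, 7, 4, 5]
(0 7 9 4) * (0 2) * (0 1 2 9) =(0 7)(1 2)(4 9) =[7, 2, 1, 3, 9, 5, 6, 0, 8, 4]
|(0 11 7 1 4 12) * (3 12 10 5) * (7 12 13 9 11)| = 11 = |(0 7 1 4 10 5 3 13 9 11 12)|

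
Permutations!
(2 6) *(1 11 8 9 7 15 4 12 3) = (1 11 8 9 7 15 4 12 3)(2 6) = [0, 11, 6, 1, 12, 5, 2, 15, 9, 7, 10, 8, 3, 13, 14, 4]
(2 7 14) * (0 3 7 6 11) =[3, 1, 6, 7, 4, 5, 11, 14, 8, 9, 10, 0, 12, 13, 2] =(0 3 7 14 2 6 11)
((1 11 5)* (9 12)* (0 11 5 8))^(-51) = (1 5)(9 12)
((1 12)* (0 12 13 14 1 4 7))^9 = ((0 12 4 7)(1 13 14))^9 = (14)(0 12 4 7)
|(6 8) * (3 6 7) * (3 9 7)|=6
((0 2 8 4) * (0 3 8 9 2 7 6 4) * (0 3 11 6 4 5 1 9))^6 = (0 1 11)(2 5 4)(6 7 9)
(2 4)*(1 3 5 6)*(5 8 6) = (1 3 8 6)(2 4) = [0, 3, 4, 8, 2, 5, 1, 7, 6]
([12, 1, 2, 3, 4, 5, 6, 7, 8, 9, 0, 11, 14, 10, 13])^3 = [13, 1, 2, 3, 4, 5, 6, 7, 8, 9, 14, 11, 10, 12, 0]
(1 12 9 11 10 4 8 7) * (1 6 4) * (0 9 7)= [9, 12, 2, 3, 8, 5, 4, 6, 0, 11, 1, 10, 7]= (0 9 11 10 1 12 7 6 4 8)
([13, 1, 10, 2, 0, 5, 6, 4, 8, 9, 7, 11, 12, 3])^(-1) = (0 4 7 10 2 3 13)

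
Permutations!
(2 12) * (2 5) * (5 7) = (2 12 7 5) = [0, 1, 12, 3, 4, 2, 6, 5, 8, 9, 10, 11, 7]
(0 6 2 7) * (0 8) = [6, 1, 7, 3, 4, 5, 2, 8, 0] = (0 6 2 7 8)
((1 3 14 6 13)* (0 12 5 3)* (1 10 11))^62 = (0 5 14 13 11)(1 12 3 6 10)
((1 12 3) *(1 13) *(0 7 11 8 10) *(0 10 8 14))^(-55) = (0 7 11 14)(1 12 3 13)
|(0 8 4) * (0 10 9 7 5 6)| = |(0 8 4 10 9 7 5 6)| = 8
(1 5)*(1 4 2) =(1 5 4 2) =[0, 5, 1, 3, 2, 4]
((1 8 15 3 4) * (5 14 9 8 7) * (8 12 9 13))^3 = ((1 7 5 14 13 8 15 3 4)(9 12))^3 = (1 14 15)(3 7 13)(4 5 8)(9 12)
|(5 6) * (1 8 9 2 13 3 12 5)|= 9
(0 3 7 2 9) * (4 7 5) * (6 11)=[3, 1, 9, 5, 7, 4, 11, 2, 8, 0, 10, 6]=(0 3 5 4 7 2 9)(6 11)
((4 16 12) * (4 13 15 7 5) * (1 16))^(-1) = ((1 16 12 13 15 7 5 4))^(-1) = (1 4 5 7 15 13 12 16)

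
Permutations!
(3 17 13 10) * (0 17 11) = (0 17 13 10 3 11) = [17, 1, 2, 11, 4, 5, 6, 7, 8, 9, 3, 0, 12, 10, 14, 15, 16, 13]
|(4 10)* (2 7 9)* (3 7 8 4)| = |(2 8 4 10 3 7 9)| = 7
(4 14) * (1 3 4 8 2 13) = [0, 3, 13, 4, 14, 5, 6, 7, 2, 9, 10, 11, 12, 1, 8] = (1 3 4 14 8 2 13)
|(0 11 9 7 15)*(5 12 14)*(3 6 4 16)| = |(0 11 9 7 15)(3 6 4 16)(5 12 14)| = 60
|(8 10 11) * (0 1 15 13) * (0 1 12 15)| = 15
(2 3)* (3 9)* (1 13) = (1 13)(2 9 3) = [0, 13, 9, 2, 4, 5, 6, 7, 8, 3, 10, 11, 12, 1]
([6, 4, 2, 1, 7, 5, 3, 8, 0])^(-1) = [8, 3, 2, 6, 1, 5, 0, 4, 7]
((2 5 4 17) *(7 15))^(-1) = (2 17 4 5)(7 15)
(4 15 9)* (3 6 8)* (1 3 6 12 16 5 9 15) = (1 3 12 16 5 9 4)(6 8) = [0, 3, 2, 12, 1, 9, 8, 7, 6, 4, 10, 11, 16, 13, 14, 15, 5]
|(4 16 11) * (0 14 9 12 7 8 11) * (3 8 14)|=|(0 3 8 11 4 16)(7 14 9 12)|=12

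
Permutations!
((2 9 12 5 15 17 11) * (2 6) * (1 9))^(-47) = (1 6 17 5 9 2 11 15 12)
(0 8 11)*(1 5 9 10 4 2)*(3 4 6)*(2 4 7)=(0 8 11)(1 5 9 10 6 3 7 2)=[8, 5, 1, 7, 4, 9, 3, 2, 11, 10, 6, 0]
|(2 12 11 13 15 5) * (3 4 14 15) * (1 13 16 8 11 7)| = 30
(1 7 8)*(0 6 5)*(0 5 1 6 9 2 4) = [9, 7, 4, 3, 0, 5, 1, 8, 6, 2] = (0 9 2 4)(1 7 8 6)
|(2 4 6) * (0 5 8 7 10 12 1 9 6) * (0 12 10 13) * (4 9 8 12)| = |(0 5 12 1 8 7 13)(2 9 6)| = 21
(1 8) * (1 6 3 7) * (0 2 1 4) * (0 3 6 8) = (8)(0 2 1)(3 7 4) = [2, 0, 1, 7, 3, 5, 6, 4, 8]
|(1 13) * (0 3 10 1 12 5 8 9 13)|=|(0 3 10 1)(5 8 9 13 12)|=20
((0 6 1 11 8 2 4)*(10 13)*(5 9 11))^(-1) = (0 4 2 8 11 9 5 1 6)(10 13)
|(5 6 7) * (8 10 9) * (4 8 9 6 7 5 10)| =|(4 8)(5 7 10 6)| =4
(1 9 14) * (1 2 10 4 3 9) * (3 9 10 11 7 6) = [0, 1, 11, 10, 9, 5, 3, 6, 8, 14, 4, 7, 12, 13, 2] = (2 11 7 6 3 10 4 9 14)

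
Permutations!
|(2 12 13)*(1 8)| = |(1 8)(2 12 13)| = 6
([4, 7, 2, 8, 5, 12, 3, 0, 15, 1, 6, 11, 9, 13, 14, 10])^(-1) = [7, 9, 2, 6, 0, 4, 10, 1, 3, 12, 15, 11, 5, 13, 14, 8]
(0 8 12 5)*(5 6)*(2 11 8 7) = [7, 1, 11, 3, 4, 0, 5, 2, 12, 9, 10, 8, 6] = (0 7 2 11 8 12 6 5)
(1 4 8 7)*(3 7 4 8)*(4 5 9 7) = (1 8 5 9 7)(3 4) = [0, 8, 2, 4, 3, 9, 6, 1, 5, 7]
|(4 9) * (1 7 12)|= 6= |(1 7 12)(4 9)|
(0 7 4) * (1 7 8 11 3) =[8, 7, 2, 1, 0, 5, 6, 4, 11, 9, 10, 3] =(0 8 11 3 1 7 4)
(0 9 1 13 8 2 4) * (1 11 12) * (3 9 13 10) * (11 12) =(0 13 8 2 4)(1 10 3 9 12) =[13, 10, 4, 9, 0, 5, 6, 7, 2, 12, 3, 11, 1, 8]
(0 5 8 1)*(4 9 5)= (0 4 9 5 8 1)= [4, 0, 2, 3, 9, 8, 6, 7, 1, 5]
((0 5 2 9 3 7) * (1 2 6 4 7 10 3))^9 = (0 7 4 6 5)(3 10)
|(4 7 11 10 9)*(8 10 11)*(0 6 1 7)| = |(11)(0 6 1 7 8 10 9 4)| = 8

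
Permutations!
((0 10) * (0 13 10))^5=(10 13)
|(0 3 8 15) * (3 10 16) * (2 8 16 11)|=6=|(0 10 11 2 8 15)(3 16)|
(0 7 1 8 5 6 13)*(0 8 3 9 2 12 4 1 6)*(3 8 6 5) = (0 7 5)(1 8 3 9 2 12 4)(6 13) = [7, 8, 12, 9, 1, 0, 13, 5, 3, 2, 10, 11, 4, 6]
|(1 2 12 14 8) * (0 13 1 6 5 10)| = 10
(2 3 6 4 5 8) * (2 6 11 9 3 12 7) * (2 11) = (2 12 7 11 9 3)(4 5 8 6) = [0, 1, 12, 2, 5, 8, 4, 11, 6, 3, 10, 9, 7]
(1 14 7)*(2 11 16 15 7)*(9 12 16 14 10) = [0, 10, 11, 3, 4, 5, 6, 1, 8, 12, 9, 14, 16, 13, 2, 7, 15] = (1 10 9 12 16 15 7)(2 11 14)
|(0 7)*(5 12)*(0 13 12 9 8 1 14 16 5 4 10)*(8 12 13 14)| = 18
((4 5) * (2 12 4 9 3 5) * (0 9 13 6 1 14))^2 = (0 3 13 1)(2 4 12)(5 6 14 9)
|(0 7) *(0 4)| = |(0 7 4)| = 3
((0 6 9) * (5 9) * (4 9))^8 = ((0 6 5 4 9))^8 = (0 4 6 9 5)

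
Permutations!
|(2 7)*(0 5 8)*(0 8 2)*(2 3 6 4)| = |(8)(0 5 3 6 4 2 7)| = 7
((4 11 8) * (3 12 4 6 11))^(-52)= (3 4 12)(6 8 11)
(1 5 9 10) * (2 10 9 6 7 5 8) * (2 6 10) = (1 8 6 7 5 10) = [0, 8, 2, 3, 4, 10, 7, 5, 6, 9, 1]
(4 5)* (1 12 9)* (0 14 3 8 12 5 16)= (0 14 3 8 12 9 1 5 4 16)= [14, 5, 2, 8, 16, 4, 6, 7, 12, 1, 10, 11, 9, 13, 3, 15, 0]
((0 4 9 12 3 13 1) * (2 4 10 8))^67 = (0 3 4 10 13 9 8 1 12 2)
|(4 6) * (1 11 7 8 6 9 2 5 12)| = 10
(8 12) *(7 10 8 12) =(12)(7 10 8) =[0, 1, 2, 3, 4, 5, 6, 10, 7, 9, 8, 11, 12]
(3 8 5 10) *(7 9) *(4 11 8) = (3 4 11 8 5 10)(7 9) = [0, 1, 2, 4, 11, 10, 6, 9, 5, 7, 3, 8]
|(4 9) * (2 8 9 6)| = |(2 8 9 4 6)| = 5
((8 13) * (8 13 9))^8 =((13)(8 9))^8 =(13)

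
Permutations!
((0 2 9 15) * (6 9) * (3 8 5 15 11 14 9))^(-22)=((0 2 6 3 8 5 15)(9 11 14))^(-22)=(0 15 5 8 3 6 2)(9 14 11)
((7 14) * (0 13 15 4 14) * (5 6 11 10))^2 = (0 15 14)(4 7 13)(5 11)(6 10)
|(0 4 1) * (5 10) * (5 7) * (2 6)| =6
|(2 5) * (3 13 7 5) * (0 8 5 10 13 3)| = |(0 8 5 2)(7 10 13)| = 12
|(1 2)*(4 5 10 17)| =4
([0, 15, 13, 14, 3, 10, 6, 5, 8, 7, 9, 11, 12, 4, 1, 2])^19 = (1 3 13 15 14 4 2)(5 7 9 10)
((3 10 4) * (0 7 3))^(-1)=((0 7 3 10 4))^(-1)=(0 4 10 3 7)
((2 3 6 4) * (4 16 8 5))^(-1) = (2 4 5 8 16 6 3)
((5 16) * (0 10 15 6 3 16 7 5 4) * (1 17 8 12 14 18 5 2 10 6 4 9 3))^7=(0 18)(1 7)(2 17)(3 16 9)(4 14)(5 6)(8 10)(12 15)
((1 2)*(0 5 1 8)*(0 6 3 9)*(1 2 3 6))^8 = (0 5 2 8 1 3 9)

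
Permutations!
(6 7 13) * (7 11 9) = (6 11 9 7 13) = [0, 1, 2, 3, 4, 5, 11, 13, 8, 7, 10, 9, 12, 6]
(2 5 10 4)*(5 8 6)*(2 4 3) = (2 8 6 5 10 3) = [0, 1, 8, 2, 4, 10, 5, 7, 6, 9, 3]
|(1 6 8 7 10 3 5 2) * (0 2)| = 9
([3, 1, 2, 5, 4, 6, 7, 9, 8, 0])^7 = (0 3 5 6 7 9)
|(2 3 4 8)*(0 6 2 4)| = 4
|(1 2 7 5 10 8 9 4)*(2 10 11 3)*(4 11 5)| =9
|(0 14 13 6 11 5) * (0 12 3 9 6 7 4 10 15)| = |(0 14 13 7 4 10 15)(3 9 6 11 5 12)| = 42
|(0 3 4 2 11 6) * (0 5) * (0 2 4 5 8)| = 7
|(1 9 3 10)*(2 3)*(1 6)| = |(1 9 2 3 10 6)| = 6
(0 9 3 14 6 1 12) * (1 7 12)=(0 9 3 14 6 7 12)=[9, 1, 2, 14, 4, 5, 7, 12, 8, 3, 10, 11, 0, 13, 6]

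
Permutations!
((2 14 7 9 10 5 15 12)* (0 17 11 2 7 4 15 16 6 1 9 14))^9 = (0 17 11 2)(1 5)(4 14 7 12 15)(6 10)(9 16)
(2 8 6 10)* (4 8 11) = (2 11 4 8 6 10) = [0, 1, 11, 3, 8, 5, 10, 7, 6, 9, 2, 4]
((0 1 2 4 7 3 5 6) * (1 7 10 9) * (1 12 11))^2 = ((0 7 3 5 6)(1 2 4 10 9 12 11))^2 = (0 3 6 7 5)(1 4 9 11 2 10 12)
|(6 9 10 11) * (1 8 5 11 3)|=|(1 8 5 11 6 9 10 3)|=8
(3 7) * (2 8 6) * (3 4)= [0, 1, 8, 7, 3, 5, 2, 4, 6]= (2 8 6)(3 7 4)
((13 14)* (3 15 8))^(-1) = ((3 15 8)(13 14))^(-1) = (3 8 15)(13 14)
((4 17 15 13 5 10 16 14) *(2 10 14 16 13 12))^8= (2 12 15 17 4 14 5 13 10)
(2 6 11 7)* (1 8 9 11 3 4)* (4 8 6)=[0, 6, 4, 8, 1, 5, 3, 2, 9, 11, 10, 7]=(1 6 3 8 9 11 7 2 4)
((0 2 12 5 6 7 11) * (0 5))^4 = ((0 2 12)(5 6 7 11))^4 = (0 2 12)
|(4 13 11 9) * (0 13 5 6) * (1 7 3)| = 21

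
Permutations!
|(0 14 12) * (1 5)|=6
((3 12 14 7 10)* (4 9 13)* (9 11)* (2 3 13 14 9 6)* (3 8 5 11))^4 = (2 6 11 5 8)(3 7)(4 14)(9 13)(10 12)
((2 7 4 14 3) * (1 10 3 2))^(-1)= ((1 10 3)(2 7 4 14))^(-1)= (1 3 10)(2 14 4 7)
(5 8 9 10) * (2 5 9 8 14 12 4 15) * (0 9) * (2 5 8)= [9, 1, 8, 3, 15, 14, 6, 7, 2, 10, 0, 11, 4, 13, 12, 5]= (0 9 10)(2 8)(4 15 5 14 12)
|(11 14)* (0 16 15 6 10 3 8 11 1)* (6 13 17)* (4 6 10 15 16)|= 12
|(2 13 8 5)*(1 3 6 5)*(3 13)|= 12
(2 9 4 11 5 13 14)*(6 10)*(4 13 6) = (2 9 13 14)(4 11 5 6 10) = [0, 1, 9, 3, 11, 6, 10, 7, 8, 13, 4, 5, 12, 14, 2]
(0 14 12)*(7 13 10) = (0 14 12)(7 13 10) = [14, 1, 2, 3, 4, 5, 6, 13, 8, 9, 7, 11, 0, 10, 12]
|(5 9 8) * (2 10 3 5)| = 6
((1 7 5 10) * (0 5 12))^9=(0 1)(5 7)(10 12)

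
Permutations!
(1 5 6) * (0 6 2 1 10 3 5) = (0 6 10 3 5 2 1) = [6, 0, 1, 5, 4, 2, 10, 7, 8, 9, 3]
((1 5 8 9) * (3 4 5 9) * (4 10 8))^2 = ((1 9)(3 10 8)(4 5))^2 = (3 8 10)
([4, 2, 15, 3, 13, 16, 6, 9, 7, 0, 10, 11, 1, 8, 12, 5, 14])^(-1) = (0 9 7 8 13 4)(1 12 14 16 5 15 2)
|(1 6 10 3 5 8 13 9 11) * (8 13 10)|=|(1 6 8 10 3 5 13 9 11)|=9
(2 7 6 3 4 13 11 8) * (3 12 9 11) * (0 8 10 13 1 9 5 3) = (0 8 2 7 6 12 5 3 4 1 9 11 10 13) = [8, 9, 7, 4, 1, 3, 12, 6, 2, 11, 13, 10, 5, 0]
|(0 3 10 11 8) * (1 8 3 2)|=|(0 2 1 8)(3 10 11)|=12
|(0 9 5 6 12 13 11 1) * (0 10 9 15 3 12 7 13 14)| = 40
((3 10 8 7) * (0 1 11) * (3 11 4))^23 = (0 11 7 8 10 3 4 1)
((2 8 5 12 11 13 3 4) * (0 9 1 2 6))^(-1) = ((0 9 1 2 8 5 12 11 13 3 4 6))^(-1) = (0 6 4 3 13 11 12 5 8 2 1 9)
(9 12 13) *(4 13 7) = (4 13 9 12 7) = [0, 1, 2, 3, 13, 5, 6, 4, 8, 12, 10, 11, 7, 9]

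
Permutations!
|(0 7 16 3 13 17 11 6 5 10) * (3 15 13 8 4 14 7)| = |(0 3 8 4 14 7 16 15 13 17 11 6 5 10)| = 14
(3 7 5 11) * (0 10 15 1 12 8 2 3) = [10, 12, 3, 7, 4, 11, 6, 5, 2, 9, 15, 0, 8, 13, 14, 1] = (0 10 15 1 12 8 2 3 7 5 11)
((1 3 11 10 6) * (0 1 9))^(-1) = ((0 1 3 11 10 6 9))^(-1) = (0 9 6 10 11 3 1)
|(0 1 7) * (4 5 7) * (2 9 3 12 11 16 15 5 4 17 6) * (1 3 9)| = |(0 3 12 11 16 15 5 7)(1 17 6 2)| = 8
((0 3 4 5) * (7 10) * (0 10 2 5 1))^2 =(0 4)(1 3)(2 10)(5 7)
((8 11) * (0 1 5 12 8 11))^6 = ((0 1 5 12 8))^6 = (0 1 5 12 8)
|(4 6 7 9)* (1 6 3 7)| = 4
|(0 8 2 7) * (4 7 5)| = 6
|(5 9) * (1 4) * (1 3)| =|(1 4 3)(5 9)| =6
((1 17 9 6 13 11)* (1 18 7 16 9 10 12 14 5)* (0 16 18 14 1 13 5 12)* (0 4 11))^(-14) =((0 16 9 6 5 13)(1 17 10 4 11 14 12)(7 18))^(-14) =(18)(0 5 9)(6 16 13)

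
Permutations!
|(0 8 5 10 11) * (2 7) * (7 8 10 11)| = |(0 10 7 2 8 5 11)| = 7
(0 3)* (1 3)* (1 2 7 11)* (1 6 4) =[2, 3, 7, 0, 1, 5, 4, 11, 8, 9, 10, 6] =(0 2 7 11 6 4 1 3)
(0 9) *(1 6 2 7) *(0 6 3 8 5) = [9, 3, 7, 8, 4, 0, 2, 1, 5, 6] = (0 9 6 2 7 1 3 8 5)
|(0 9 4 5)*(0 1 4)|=6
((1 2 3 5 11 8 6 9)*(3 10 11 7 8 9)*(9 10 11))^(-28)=((1 2 11 10 9)(3 5 7 8 6))^(-28)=(1 11 9 2 10)(3 7 6 5 8)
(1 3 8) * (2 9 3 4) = (1 4 2 9 3 8) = [0, 4, 9, 8, 2, 5, 6, 7, 1, 3]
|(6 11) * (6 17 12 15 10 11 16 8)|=15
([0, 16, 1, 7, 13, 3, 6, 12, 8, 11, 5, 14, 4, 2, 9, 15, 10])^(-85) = (1 7)(2 3)(4 10)(5 13)(9 14 11)(12 16)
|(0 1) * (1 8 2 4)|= |(0 8 2 4 1)|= 5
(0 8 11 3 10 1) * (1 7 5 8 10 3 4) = (0 10 7 5 8 11 4 1) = [10, 0, 2, 3, 1, 8, 6, 5, 11, 9, 7, 4]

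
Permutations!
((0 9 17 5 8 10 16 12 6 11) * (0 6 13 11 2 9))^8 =(2 13 10 17 6 12 8 9 11 16 5) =((2 9 17 5 8 10 16 12 13 11 6))^8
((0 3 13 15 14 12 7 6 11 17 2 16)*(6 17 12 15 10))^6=(0 12 3 7 13 17 10 2 6 16 11)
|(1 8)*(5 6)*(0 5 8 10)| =6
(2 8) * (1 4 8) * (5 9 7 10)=[0, 4, 1, 3, 8, 9, 6, 10, 2, 7, 5]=(1 4 8 2)(5 9 7 10)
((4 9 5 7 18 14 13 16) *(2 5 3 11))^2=(2 7 14 16 9 11 5 18 13 4 3)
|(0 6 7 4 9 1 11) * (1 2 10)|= 9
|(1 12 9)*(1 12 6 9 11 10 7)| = |(1 6 9 12 11 10 7)| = 7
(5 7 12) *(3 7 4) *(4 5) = (3 7 12 4) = [0, 1, 2, 7, 3, 5, 6, 12, 8, 9, 10, 11, 4]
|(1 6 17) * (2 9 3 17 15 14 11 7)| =10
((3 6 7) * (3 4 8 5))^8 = ((3 6 7 4 8 5))^8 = (3 7 8)(4 5 6)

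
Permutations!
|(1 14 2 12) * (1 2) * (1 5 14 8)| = 2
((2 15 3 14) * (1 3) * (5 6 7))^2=(1 14 15 3 2)(5 7 6)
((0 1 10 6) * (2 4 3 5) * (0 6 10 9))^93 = (10)(2 4 3 5)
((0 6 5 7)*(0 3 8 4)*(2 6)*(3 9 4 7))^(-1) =(0 4 9 7 8 3 5 6 2) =((0 2 6 5 3 8 7 9 4))^(-1)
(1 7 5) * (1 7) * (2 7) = (2 7 5) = [0, 1, 7, 3, 4, 2, 6, 5]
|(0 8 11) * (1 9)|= 6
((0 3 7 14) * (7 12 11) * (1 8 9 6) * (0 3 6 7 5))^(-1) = (0 5 11 12 3 14 7 9 8 1 6)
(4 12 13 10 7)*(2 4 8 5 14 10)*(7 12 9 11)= (2 4 9 11 7 8 5 14 10 12 13)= [0, 1, 4, 3, 9, 14, 6, 8, 5, 11, 12, 7, 13, 2, 10]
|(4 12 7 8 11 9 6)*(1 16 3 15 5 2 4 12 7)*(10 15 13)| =|(1 16 3 13 10 15 5 2 4 7 8 11 9 6 12)| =15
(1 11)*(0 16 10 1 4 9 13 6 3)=(0 16 10 1 11 4 9 13 6 3)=[16, 11, 2, 0, 9, 5, 3, 7, 8, 13, 1, 4, 12, 6, 14, 15, 10]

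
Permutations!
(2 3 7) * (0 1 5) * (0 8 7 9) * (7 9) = (0 1 5 8 9)(2 3 7) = [1, 5, 3, 7, 4, 8, 6, 2, 9, 0]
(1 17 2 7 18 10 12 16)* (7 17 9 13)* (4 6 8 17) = [0, 9, 4, 3, 6, 5, 8, 18, 17, 13, 12, 11, 16, 7, 14, 15, 1, 2, 10] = (1 9 13 7 18 10 12 16)(2 4 6 8 17)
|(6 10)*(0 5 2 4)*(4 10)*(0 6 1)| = 10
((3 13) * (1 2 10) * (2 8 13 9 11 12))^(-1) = ((1 8 13 3 9 11 12 2 10))^(-1) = (1 10 2 12 11 9 3 13 8)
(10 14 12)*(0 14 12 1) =(0 14 1)(10 12) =[14, 0, 2, 3, 4, 5, 6, 7, 8, 9, 12, 11, 10, 13, 1]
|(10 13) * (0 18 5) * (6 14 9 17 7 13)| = 21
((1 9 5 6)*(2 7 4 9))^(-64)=((1 2 7 4 9 5 6))^(-64)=(1 6 5 9 4 7 2)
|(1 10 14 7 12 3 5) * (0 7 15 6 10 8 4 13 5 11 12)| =|(0 7)(1 8 4 13 5)(3 11 12)(6 10 14 15)| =60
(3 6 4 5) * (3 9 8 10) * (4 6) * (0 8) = (0 8 10 3 4 5 9) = [8, 1, 2, 4, 5, 9, 6, 7, 10, 0, 3]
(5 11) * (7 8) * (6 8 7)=(5 11)(6 8)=[0, 1, 2, 3, 4, 11, 8, 7, 6, 9, 10, 5]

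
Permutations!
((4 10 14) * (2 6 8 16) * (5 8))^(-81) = ((2 6 5 8 16)(4 10 14))^(-81) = (2 16 8 5 6)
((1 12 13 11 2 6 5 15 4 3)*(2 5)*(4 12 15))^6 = ((1 15 12 13 11 5 4 3)(2 6))^6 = (1 4 11 12)(3 5 13 15)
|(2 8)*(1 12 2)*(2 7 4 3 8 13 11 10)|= 12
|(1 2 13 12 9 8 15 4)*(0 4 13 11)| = |(0 4 1 2 11)(8 15 13 12 9)| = 5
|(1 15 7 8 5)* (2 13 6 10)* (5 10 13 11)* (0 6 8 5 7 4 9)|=|(0 6 13 8 10 2 11 7 5 1 15 4 9)|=13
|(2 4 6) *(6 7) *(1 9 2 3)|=7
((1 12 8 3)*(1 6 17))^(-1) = ((1 12 8 3 6 17))^(-1) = (1 17 6 3 8 12)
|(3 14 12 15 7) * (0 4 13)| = |(0 4 13)(3 14 12 15 7)| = 15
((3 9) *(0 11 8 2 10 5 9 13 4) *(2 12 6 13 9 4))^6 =((0 11 8 12 6 13 2 10 5 4)(3 9))^6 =(0 2 8 5 6)(4 13 11 10 12)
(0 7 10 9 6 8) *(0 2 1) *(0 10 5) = (0 7 5)(1 10 9 6 8 2) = [7, 10, 1, 3, 4, 0, 8, 5, 2, 6, 9]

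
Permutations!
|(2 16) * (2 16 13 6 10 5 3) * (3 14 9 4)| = 9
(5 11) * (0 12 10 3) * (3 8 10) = (0 12 3)(5 11)(8 10) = [12, 1, 2, 0, 4, 11, 6, 7, 10, 9, 8, 5, 3]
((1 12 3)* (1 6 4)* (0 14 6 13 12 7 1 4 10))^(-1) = ((0 14 6 10)(1 7)(3 13 12))^(-1) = (0 10 6 14)(1 7)(3 12 13)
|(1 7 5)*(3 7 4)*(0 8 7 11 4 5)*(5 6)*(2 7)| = |(0 8 2 7)(1 6 5)(3 11 4)| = 12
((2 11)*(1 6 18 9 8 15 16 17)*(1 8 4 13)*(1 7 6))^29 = ((2 11)(4 13 7 6 18 9)(8 15 16 17))^29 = (2 11)(4 9 18 6 7 13)(8 15 16 17)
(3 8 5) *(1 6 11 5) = [0, 6, 2, 8, 4, 3, 11, 7, 1, 9, 10, 5] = (1 6 11 5 3 8)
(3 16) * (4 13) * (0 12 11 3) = (0 12 11 3 16)(4 13) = [12, 1, 2, 16, 13, 5, 6, 7, 8, 9, 10, 3, 11, 4, 14, 15, 0]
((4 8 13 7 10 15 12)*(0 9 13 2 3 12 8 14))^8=(0 3 10)(2 7 14)(4 8 13)(9 12 15)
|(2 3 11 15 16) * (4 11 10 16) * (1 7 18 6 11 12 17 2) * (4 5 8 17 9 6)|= 16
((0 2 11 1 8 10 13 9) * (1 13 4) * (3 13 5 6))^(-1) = (0 9 13 3 6 5 11 2)(1 4 10 8)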